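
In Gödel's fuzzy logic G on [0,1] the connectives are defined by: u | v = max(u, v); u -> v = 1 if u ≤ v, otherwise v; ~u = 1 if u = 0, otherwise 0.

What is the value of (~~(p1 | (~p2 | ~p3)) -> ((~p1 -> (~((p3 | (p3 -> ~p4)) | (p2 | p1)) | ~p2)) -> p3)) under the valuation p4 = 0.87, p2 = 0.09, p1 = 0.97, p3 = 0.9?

~p2: Gödel ¬ of 0.09 = 0 (operand ≠ 0)
~p3: Gödel ¬ of 0.9 = 0 (operand ≠ 0)
(~p2 | ~p3) = max(0, 0) = 0
(p1 | (~p2 | ~p3)) = max(0.97, 0) = 0.97
~(p1 | (~p2 | ~p3)): Gödel ¬ of 0.97 = 0 (operand ≠ 0)
~~(p1 | (~p2 | ~p3)): Gödel ¬ of 0 = 1 (operand is 0)
~p1: Gödel ¬ of 0.97 = 0 (operand ≠ 0)
~p4: Gödel ¬ of 0.87 = 0 (operand ≠ 0)
(p3 -> ~p4): 0.9 > 0, so result = 0
(p3 | (p3 -> ~p4)) = max(0.9, 0) = 0.9
(p2 | p1) = max(0.09, 0.97) = 0.97
((p3 | (p3 -> ~p4)) | (p2 | p1)) = max(0.9, 0.97) = 0.97
~((p3 | (p3 -> ~p4)) | (p2 | p1)): Gödel ¬ of 0.97 = 0 (operand ≠ 0)
~p2: Gödel ¬ of 0.09 = 0 (operand ≠ 0)
(~((p3 | (p3 -> ~p4)) | (p2 | p1)) | ~p2) = max(0, 0) = 0
(~p1 -> (~((p3 | (p3 -> ~p4)) | (p2 | p1)) | ~p2)): 0 ≤ 0, so result = 1
((~p1 -> (~((p3 | (p3 -> ~p4)) | (p2 | p1)) | ~p2)) -> p3): 1 > 0.9, so result = 0.9
(~~(p1 | (~p2 | ~p3)) -> ((~p1 -> (~((p3 | (p3 -> ~p4)) | (p2 | p1)) | ~p2)) -> p3)): 1 > 0.9, so result = 0.9

0.90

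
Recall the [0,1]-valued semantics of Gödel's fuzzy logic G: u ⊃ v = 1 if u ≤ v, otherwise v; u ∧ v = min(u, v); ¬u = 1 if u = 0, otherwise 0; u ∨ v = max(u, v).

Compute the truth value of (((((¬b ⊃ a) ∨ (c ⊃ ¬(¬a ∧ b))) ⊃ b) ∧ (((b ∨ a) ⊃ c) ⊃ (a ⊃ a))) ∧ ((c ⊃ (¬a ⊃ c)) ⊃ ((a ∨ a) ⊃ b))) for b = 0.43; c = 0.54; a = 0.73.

¬b: Gödel ¬ of 0.43 = 0 (operand ≠ 0)
(¬b ⊃ a): 0 ≤ 0.73, so result = 1
¬a: Gödel ¬ of 0.73 = 0 (operand ≠ 0)
(¬a ∧ b) = min(0, 0.43) = 0
¬(¬a ∧ b): Gödel ¬ of 0 = 1 (operand is 0)
(c ⊃ ¬(¬a ∧ b)): 0.54 ≤ 1, so result = 1
((¬b ⊃ a) ∨ (c ⊃ ¬(¬a ∧ b))) = max(1, 1) = 1
(((¬b ⊃ a) ∨ (c ⊃ ¬(¬a ∧ b))) ⊃ b): 1 > 0.43, so result = 0.43
(b ∨ a) = max(0.43, 0.73) = 0.73
((b ∨ a) ⊃ c): 0.73 > 0.54, so result = 0.54
(a ⊃ a): 0.73 ≤ 0.73, so result = 1
(((b ∨ a) ⊃ c) ⊃ (a ⊃ a)): 0.54 ≤ 1, so result = 1
((((¬b ⊃ a) ∨ (c ⊃ ¬(¬a ∧ b))) ⊃ b) ∧ (((b ∨ a) ⊃ c) ⊃ (a ⊃ a))) = min(0.43, 1) = 0.43
¬a: Gödel ¬ of 0.73 = 0 (operand ≠ 0)
(¬a ⊃ c): 0 ≤ 0.54, so result = 1
(c ⊃ (¬a ⊃ c)): 0.54 ≤ 1, so result = 1
(a ∨ a) = max(0.73, 0.73) = 0.73
((a ∨ a) ⊃ b): 0.73 > 0.43, so result = 0.43
((c ⊃ (¬a ⊃ c)) ⊃ ((a ∨ a) ⊃ b)): 1 > 0.43, so result = 0.43
(((((¬b ⊃ a) ∨ (c ⊃ ¬(¬a ∧ b))) ⊃ b) ∧ (((b ∨ a) ⊃ c) ⊃ (a ⊃ a))) ∧ ((c ⊃ (¬a ⊃ c)) ⊃ ((a ∨ a) ⊃ b))) = min(0.43, 0.43) = 0.43

0.43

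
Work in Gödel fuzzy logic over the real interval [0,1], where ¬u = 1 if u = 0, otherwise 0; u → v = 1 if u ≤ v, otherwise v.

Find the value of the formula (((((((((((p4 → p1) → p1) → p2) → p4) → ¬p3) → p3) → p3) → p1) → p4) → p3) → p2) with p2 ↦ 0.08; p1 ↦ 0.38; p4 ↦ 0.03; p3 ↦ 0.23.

(p4 → p1): 0.03 ≤ 0.38, so result = 1
((p4 → p1) → p1): 1 > 0.38, so result = 0.38
(((p4 → p1) → p1) → p2): 0.38 > 0.08, so result = 0.08
((((p4 → p1) → p1) → p2) → p4): 0.08 > 0.03, so result = 0.03
¬p3: Gödel ¬ of 0.23 = 0 (operand ≠ 0)
(((((p4 → p1) → p1) → p2) → p4) → ¬p3): 0.03 > 0, so result = 0
((((((p4 → p1) → p1) → p2) → p4) → ¬p3) → p3): 0 ≤ 0.23, so result = 1
(((((((p4 → p1) → p1) → p2) → p4) → ¬p3) → p3) → p3): 1 > 0.23, so result = 0.23
((((((((p4 → p1) → p1) → p2) → p4) → ¬p3) → p3) → p3) → p1): 0.23 ≤ 0.38, so result = 1
(((((((((p4 → p1) → p1) → p2) → p4) → ¬p3) → p3) → p3) → p1) → p4): 1 > 0.03, so result = 0.03
((((((((((p4 → p1) → p1) → p2) → p4) → ¬p3) → p3) → p3) → p1) → p4) → p3): 0.03 ≤ 0.23, so result = 1
(((((((((((p4 → p1) → p1) → p2) → p4) → ¬p3) → p3) → p3) → p1) → p4) → p3) → p2): 1 > 0.08, so result = 0.08

0.08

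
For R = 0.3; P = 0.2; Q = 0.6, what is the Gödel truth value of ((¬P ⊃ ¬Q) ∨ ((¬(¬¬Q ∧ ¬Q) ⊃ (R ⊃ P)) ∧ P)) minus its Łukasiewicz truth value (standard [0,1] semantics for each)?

0.40

Gödel evaluation:
  ¬P: Gödel ¬ of 0.2 = 0 (operand ≠ 0)
  ¬Q: Gödel ¬ of 0.6 = 0 (operand ≠ 0)
  (¬P ⊃ ¬Q): 0 ≤ 0, so result = 1
  ¬Q: Gödel ¬ of 0.6 = 0 (operand ≠ 0)
  ¬¬Q: Gödel ¬ of 0 = 1 (operand is 0)
  ¬Q: Gödel ¬ of 0.6 = 0 (operand ≠ 0)
  (¬¬Q ∧ ¬Q) = min(1, 0) = 0
  ¬(¬¬Q ∧ ¬Q): Gödel ¬ of 0 = 1 (operand is 0)
  (R ⊃ P): 0.3 > 0.2, so result = 0.2
  (¬(¬¬Q ∧ ¬Q) ⊃ (R ⊃ P)): 1 > 0.2, so result = 0.2
  ((¬(¬¬Q ∧ ¬Q) ⊃ (R ⊃ P)) ∧ P) = min(0.2, 0.2) = 0.2
  ((¬P ⊃ ¬Q) ∨ ((¬(¬¬Q ∧ ¬Q) ⊃ (R ⊃ P)) ∧ P)) = max(1, 0.2) = 1
  Gödel value = 1
Łukasiewicz evaluation:
  ¬P: Łukasiewicz ¬ gives 1 − 0.2 = 0.8
  ¬Q: Łukasiewicz ¬ gives 1 − 0.6 = 0.4
  (¬P ⊃ ¬Q): min(1, 1 − 0.8 + 0.4) = 0.6
  ¬Q: Łukasiewicz ¬ gives 1 − 0.6 = 0.4
  ¬¬Q: Łukasiewicz ¬ gives 1 − 0.4 = 0.6
  ¬Q: Łukasiewicz ¬ gives 1 − 0.6 = 0.4
  (¬¬Q ∧ ¬Q) = min(0.6, 0.4) = 0.4
  ¬(¬¬Q ∧ ¬Q): Łukasiewicz ¬ gives 1 − 0.4 = 0.6
  (R ⊃ P): min(1, 1 − 0.3 + 0.2) = 0.9
  (¬(¬¬Q ∧ ¬Q) ⊃ (R ⊃ P)): min(1, 1 − 0.6 + 0.9) = 1
  ((¬(¬¬Q ∧ ¬Q) ⊃ (R ⊃ P)) ∧ P) = min(1, 0.2) = 0.2
  ((¬P ⊃ ¬Q) ∨ ((¬(¬¬Q ∧ ¬Q) ⊃ (R ⊃ P)) ∧ P)) = max(0.6, 0.2) = 0.6
  Łukasiewicz value = 0.6
Difference: 1 − 0.6 = 0.40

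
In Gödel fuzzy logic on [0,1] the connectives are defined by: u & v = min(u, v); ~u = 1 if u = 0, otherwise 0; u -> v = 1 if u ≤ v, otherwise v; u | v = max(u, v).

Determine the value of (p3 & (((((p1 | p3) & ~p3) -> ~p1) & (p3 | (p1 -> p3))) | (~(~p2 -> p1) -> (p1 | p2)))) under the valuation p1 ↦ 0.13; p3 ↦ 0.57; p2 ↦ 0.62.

0.57

(p1 | p3) = max(0.13, 0.57) = 0.57
~p3: Gödel ¬ of 0.57 = 0 (operand ≠ 0)
((p1 | p3) & ~p3) = min(0.57, 0) = 0
~p1: Gödel ¬ of 0.13 = 0 (operand ≠ 0)
(((p1 | p3) & ~p3) -> ~p1): 0 ≤ 0, so result = 1
(p1 -> p3): 0.13 ≤ 0.57, so result = 1
(p3 | (p1 -> p3)) = max(0.57, 1) = 1
((((p1 | p3) & ~p3) -> ~p1) & (p3 | (p1 -> p3))) = min(1, 1) = 1
~p2: Gödel ¬ of 0.62 = 0 (operand ≠ 0)
(~p2 -> p1): 0 ≤ 0.13, so result = 1
~(~p2 -> p1): Gödel ¬ of 1 = 0 (operand ≠ 0)
(p1 | p2) = max(0.13, 0.62) = 0.62
(~(~p2 -> p1) -> (p1 | p2)): 0 ≤ 0.62, so result = 1
(((((p1 | p3) & ~p3) -> ~p1) & (p3 | (p1 -> p3))) | (~(~p2 -> p1) -> (p1 | p2))) = max(1, 1) = 1
(p3 & (((((p1 | p3) & ~p3) -> ~p1) & (p3 | (p1 -> p3))) | (~(~p2 -> p1) -> (p1 | p2)))) = min(0.57, 1) = 0.57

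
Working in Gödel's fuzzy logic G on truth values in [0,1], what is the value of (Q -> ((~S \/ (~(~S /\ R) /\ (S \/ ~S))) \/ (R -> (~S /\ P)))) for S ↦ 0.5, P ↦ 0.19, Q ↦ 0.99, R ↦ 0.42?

0.50

~S: Gödel ¬ of 0.5 = 0 (operand ≠ 0)
~S: Gödel ¬ of 0.5 = 0 (operand ≠ 0)
(~S /\ R) = min(0, 0.42) = 0
~(~S /\ R): Gödel ¬ of 0 = 1 (operand is 0)
~S: Gödel ¬ of 0.5 = 0 (operand ≠ 0)
(S \/ ~S) = max(0.5, 0) = 0.5
(~(~S /\ R) /\ (S \/ ~S)) = min(1, 0.5) = 0.5
(~S \/ (~(~S /\ R) /\ (S \/ ~S))) = max(0, 0.5) = 0.5
~S: Gödel ¬ of 0.5 = 0 (operand ≠ 0)
(~S /\ P) = min(0, 0.19) = 0
(R -> (~S /\ P)): 0.42 > 0, so result = 0
((~S \/ (~(~S /\ R) /\ (S \/ ~S))) \/ (R -> (~S /\ P))) = max(0.5, 0) = 0.5
(Q -> ((~S \/ (~(~S /\ R) /\ (S \/ ~S))) \/ (R -> (~S /\ P)))): 0.99 > 0.5, so result = 0.5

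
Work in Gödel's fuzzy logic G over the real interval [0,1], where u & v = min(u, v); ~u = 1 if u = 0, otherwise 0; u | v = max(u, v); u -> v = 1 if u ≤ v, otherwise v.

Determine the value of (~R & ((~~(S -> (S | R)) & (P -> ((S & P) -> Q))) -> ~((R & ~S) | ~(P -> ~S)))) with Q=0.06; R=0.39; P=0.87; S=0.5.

0.00

~R: Gödel ¬ of 0.39 = 0 (operand ≠ 0)
(S | R) = max(0.5, 0.39) = 0.5
(S -> (S | R)): 0.5 ≤ 0.5, so result = 1
~(S -> (S | R)): Gödel ¬ of 1 = 0 (operand ≠ 0)
~~(S -> (S | R)): Gödel ¬ of 0 = 1 (operand is 0)
(S & P) = min(0.5, 0.87) = 0.5
((S & P) -> Q): 0.5 > 0.06, so result = 0.06
(P -> ((S & P) -> Q)): 0.87 > 0.06, so result = 0.06
(~~(S -> (S | R)) & (P -> ((S & P) -> Q))) = min(1, 0.06) = 0.06
~S: Gödel ¬ of 0.5 = 0 (operand ≠ 0)
(R & ~S) = min(0.39, 0) = 0
~S: Gödel ¬ of 0.5 = 0 (operand ≠ 0)
(P -> ~S): 0.87 > 0, so result = 0
~(P -> ~S): Gödel ¬ of 0 = 1 (operand is 0)
((R & ~S) | ~(P -> ~S)) = max(0, 1) = 1
~((R & ~S) | ~(P -> ~S)): Gödel ¬ of 1 = 0 (operand ≠ 0)
((~~(S -> (S | R)) & (P -> ((S & P) -> Q))) -> ~((R & ~S) | ~(P -> ~S))): 0.06 > 0, so result = 0
(~R & ((~~(S -> (S | R)) & (P -> ((S & P) -> Q))) -> ~((R & ~S) | ~(P -> ~S)))) = min(0, 0) = 0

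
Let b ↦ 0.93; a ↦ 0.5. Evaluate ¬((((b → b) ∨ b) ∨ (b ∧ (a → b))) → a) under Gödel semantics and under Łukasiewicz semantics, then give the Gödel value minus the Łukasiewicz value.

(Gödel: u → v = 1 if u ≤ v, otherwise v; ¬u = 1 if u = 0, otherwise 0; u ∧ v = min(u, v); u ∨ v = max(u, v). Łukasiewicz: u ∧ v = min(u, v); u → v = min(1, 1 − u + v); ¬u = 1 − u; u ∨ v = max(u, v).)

Gödel evaluation:
  (b → b): 0.93 ≤ 0.93, so result = 1
  ((b → b) ∨ b) = max(1, 0.93) = 1
  (a → b): 0.5 ≤ 0.93, so result = 1
  (b ∧ (a → b)) = min(0.93, 1) = 0.93
  (((b → b) ∨ b) ∨ (b ∧ (a → b))) = max(1, 0.93) = 1
  ((((b → b) ∨ b) ∨ (b ∧ (a → b))) → a): 1 > 0.5, so result = 0.5
  ¬((((b → b) ∨ b) ∨ (b ∧ (a → b))) → a): Gödel ¬ of 0.5 = 0 (operand ≠ 0)
  Gödel value = 0
Łukasiewicz evaluation:
  (b → b): min(1, 1 − 0.93 + 0.93) = 1
  ((b → b) ∨ b) = max(1, 0.93) = 1
  (a → b): min(1, 1 − 0.5 + 0.93) = 1
  (b ∧ (a → b)) = min(0.93, 1) = 0.93
  (((b → b) ∨ b) ∨ (b ∧ (a → b))) = max(1, 0.93) = 1
  ((((b → b) ∨ b) ∨ (b ∧ (a → b))) → a): min(1, 1 − 1 + 0.5) = 0.5
  ¬((((b → b) ∨ b) ∨ (b ∧ (a → b))) → a): Łukasiewicz ¬ gives 1 − 0.5 = 0.5
  Łukasiewicz value = 0.5
Difference: 0 − 0.5 = -0.50

-0.50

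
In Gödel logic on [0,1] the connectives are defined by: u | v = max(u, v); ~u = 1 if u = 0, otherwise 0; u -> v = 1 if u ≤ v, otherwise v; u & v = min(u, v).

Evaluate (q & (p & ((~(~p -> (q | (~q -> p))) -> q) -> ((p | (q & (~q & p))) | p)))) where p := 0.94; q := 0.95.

~p: Gödel ¬ of 0.94 = 0 (operand ≠ 0)
~q: Gödel ¬ of 0.95 = 0 (operand ≠ 0)
(~q -> p): 0 ≤ 0.94, so result = 1
(q | (~q -> p)) = max(0.95, 1) = 1
(~p -> (q | (~q -> p))): 0 ≤ 1, so result = 1
~(~p -> (q | (~q -> p))): Gödel ¬ of 1 = 0 (operand ≠ 0)
(~(~p -> (q | (~q -> p))) -> q): 0 ≤ 0.95, so result = 1
~q: Gödel ¬ of 0.95 = 0 (operand ≠ 0)
(~q & p) = min(0, 0.94) = 0
(q & (~q & p)) = min(0.95, 0) = 0
(p | (q & (~q & p))) = max(0.94, 0) = 0.94
((p | (q & (~q & p))) | p) = max(0.94, 0.94) = 0.94
((~(~p -> (q | (~q -> p))) -> q) -> ((p | (q & (~q & p))) | p)): 1 > 0.94, so result = 0.94
(p & ((~(~p -> (q | (~q -> p))) -> q) -> ((p | (q & (~q & p))) | p))) = min(0.94, 0.94) = 0.94
(q & (p & ((~(~p -> (q | (~q -> p))) -> q) -> ((p | (q & (~q & p))) | p)))) = min(0.95, 0.94) = 0.94

0.94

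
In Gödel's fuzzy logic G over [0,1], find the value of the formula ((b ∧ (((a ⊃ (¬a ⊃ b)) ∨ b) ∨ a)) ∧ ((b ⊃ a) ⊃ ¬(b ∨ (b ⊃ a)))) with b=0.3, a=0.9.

¬a: Gödel ¬ of 0.9 = 0 (operand ≠ 0)
(¬a ⊃ b): 0 ≤ 0.3, so result = 1
(a ⊃ (¬a ⊃ b)): 0.9 ≤ 1, so result = 1
((a ⊃ (¬a ⊃ b)) ∨ b) = max(1, 0.3) = 1
(((a ⊃ (¬a ⊃ b)) ∨ b) ∨ a) = max(1, 0.9) = 1
(b ∧ (((a ⊃ (¬a ⊃ b)) ∨ b) ∨ a)) = min(0.3, 1) = 0.3
(b ⊃ a): 0.3 ≤ 0.9, so result = 1
(b ⊃ a): 0.3 ≤ 0.9, so result = 1
(b ∨ (b ⊃ a)) = max(0.3, 1) = 1
¬(b ∨ (b ⊃ a)): Gödel ¬ of 1 = 0 (operand ≠ 0)
((b ⊃ a) ⊃ ¬(b ∨ (b ⊃ a))): 1 > 0, so result = 0
((b ∧ (((a ⊃ (¬a ⊃ b)) ∨ b) ∨ a)) ∧ ((b ⊃ a) ⊃ ¬(b ∨ (b ⊃ a)))) = min(0.3, 0) = 0

0.00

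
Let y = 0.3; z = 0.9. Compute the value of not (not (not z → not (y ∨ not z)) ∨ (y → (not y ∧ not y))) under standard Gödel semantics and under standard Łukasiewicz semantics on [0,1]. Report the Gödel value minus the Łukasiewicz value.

1.00

Gödel evaluation:
  not z: Gödel ¬ of 0.9 = 0 (operand ≠ 0)
  not z: Gödel ¬ of 0.9 = 0 (operand ≠ 0)
  (y ∨ not z) = max(0.3, 0) = 0.3
  not (y ∨ not z): Gödel ¬ of 0.3 = 0 (operand ≠ 0)
  (not z → not (y ∨ not z)): 0 ≤ 0, so result = 1
  not (not z → not (y ∨ not z)): Gödel ¬ of 1 = 0 (operand ≠ 0)
  not y: Gödel ¬ of 0.3 = 0 (operand ≠ 0)
  not y: Gödel ¬ of 0.3 = 0 (operand ≠ 0)
  (not y ∧ not y) = min(0, 0) = 0
  (y → (not y ∧ not y)): 0.3 > 0, so result = 0
  (not (not z → not (y ∨ not z)) ∨ (y → (not y ∧ not y))) = max(0, 0) = 0
  not (not (not z → not (y ∨ not z)) ∨ (y → (not y ∧ not y))): Gödel ¬ of 0 = 1 (operand is 0)
  Gödel value = 1
Łukasiewicz evaluation:
  not z: Łukasiewicz ¬ gives 1 − 0.9 = 0.1
  not z: Łukasiewicz ¬ gives 1 − 0.9 = 0.1
  (y ∨ not z) = max(0.3, 0.1) = 0.3
  not (y ∨ not z): Łukasiewicz ¬ gives 1 − 0.3 = 0.7
  (not z → not (y ∨ not z)): min(1, 1 − 0.1 + 0.7) = 1
  not (not z → not (y ∨ not z)): Łukasiewicz ¬ gives 1 − 1 = 0
  not y: Łukasiewicz ¬ gives 1 − 0.3 = 0.7
  not y: Łukasiewicz ¬ gives 1 − 0.3 = 0.7
  (not y ∧ not y) = min(0.7, 0.7) = 0.7
  (y → (not y ∧ not y)): min(1, 1 − 0.3 + 0.7) = 1
  (not (not z → not (y ∨ not z)) ∨ (y → (not y ∧ not y))) = max(0, 1) = 1
  not (not (not z → not (y ∨ not z)) ∨ (y → (not y ∧ not y))): Łukasiewicz ¬ gives 1 − 1 = 0
  Łukasiewicz value = 0
Difference: 1 − 0 = 1.00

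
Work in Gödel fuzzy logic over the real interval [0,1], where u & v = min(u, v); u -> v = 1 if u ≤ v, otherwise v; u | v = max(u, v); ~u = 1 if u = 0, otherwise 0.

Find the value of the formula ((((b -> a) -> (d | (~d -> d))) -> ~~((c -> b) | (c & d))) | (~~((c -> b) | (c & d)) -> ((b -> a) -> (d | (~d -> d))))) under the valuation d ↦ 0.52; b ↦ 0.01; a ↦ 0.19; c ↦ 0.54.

1.00

(b -> a): 0.01 ≤ 0.19, so result = 1
~d: Gödel ¬ of 0.52 = 0 (operand ≠ 0)
(~d -> d): 0 ≤ 0.52, so result = 1
(d | (~d -> d)) = max(0.52, 1) = 1
((b -> a) -> (d | (~d -> d))): 1 ≤ 1, so result = 1
(c -> b): 0.54 > 0.01, so result = 0.01
(c & d) = min(0.54, 0.52) = 0.52
((c -> b) | (c & d)) = max(0.01, 0.52) = 0.52
~((c -> b) | (c & d)): Gödel ¬ of 0.52 = 0 (operand ≠ 0)
~~((c -> b) | (c & d)): Gödel ¬ of 0 = 1 (operand is 0)
(((b -> a) -> (d | (~d -> d))) -> ~~((c -> b) | (c & d))): 1 ≤ 1, so result = 1
(c -> b): 0.54 > 0.01, so result = 0.01
(c & d) = min(0.54, 0.52) = 0.52
((c -> b) | (c & d)) = max(0.01, 0.52) = 0.52
~((c -> b) | (c & d)): Gödel ¬ of 0.52 = 0 (operand ≠ 0)
~~((c -> b) | (c & d)): Gödel ¬ of 0 = 1 (operand is 0)
(b -> a): 0.01 ≤ 0.19, so result = 1
~d: Gödel ¬ of 0.52 = 0 (operand ≠ 0)
(~d -> d): 0 ≤ 0.52, so result = 1
(d | (~d -> d)) = max(0.52, 1) = 1
((b -> a) -> (d | (~d -> d))): 1 ≤ 1, so result = 1
(~~((c -> b) | (c & d)) -> ((b -> a) -> (d | (~d -> d)))): 1 ≤ 1, so result = 1
((((b -> a) -> (d | (~d -> d))) -> ~~((c -> b) | (c & d))) | (~~((c -> b) | (c & d)) -> ((b -> a) -> (d | (~d -> d))))) = max(1, 1) = 1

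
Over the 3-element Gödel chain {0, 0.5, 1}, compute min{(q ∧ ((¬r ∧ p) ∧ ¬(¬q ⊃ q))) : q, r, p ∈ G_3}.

0.00

The minimum is attained at q = 0, r = 0, p = 0:
  ¬r: Gödel ¬ of 0 = 1 (operand is 0)
  (¬r ∧ p) = min(1, 0) = 0
  ¬q: Gödel ¬ of 0 = 1 (operand is 0)
  (¬q ⊃ q): 1 > 0, so result = 0
  ¬(¬q ⊃ q): Gödel ¬ of 0 = 1 (operand is 0)
  ((¬r ∧ p) ∧ ¬(¬q ⊃ q)) = min(0, 1) = 0
  (q ∧ ((¬r ∧ p) ∧ ¬(¬q ⊃ q))) = min(0, 0) = 0
Checking all 27 assignments confirms none give a value below 0.00.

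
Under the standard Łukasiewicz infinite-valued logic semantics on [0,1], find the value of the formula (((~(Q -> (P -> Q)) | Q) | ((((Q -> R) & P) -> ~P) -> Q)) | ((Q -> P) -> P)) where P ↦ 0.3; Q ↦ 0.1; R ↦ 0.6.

(P -> Q): min(1, 1 − 0.3 + 0.1) = 0.8
(Q -> (P -> Q)): min(1, 1 − 0.1 + 0.8) = 1
~(Q -> (P -> Q)): Łukasiewicz ¬ gives 1 − 1 = 0
(~(Q -> (P -> Q)) | Q) = max(0, 0.1) = 0.1
(Q -> R): min(1, 1 − 0.1 + 0.6) = 1
((Q -> R) & P) = min(1, 0.3) = 0.3
~P: Łukasiewicz ¬ gives 1 − 0.3 = 0.7
(((Q -> R) & P) -> ~P): min(1, 1 − 0.3 + 0.7) = 1
((((Q -> R) & P) -> ~P) -> Q): min(1, 1 − 1 + 0.1) = 0.1
((~(Q -> (P -> Q)) | Q) | ((((Q -> R) & P) -> ~P) -> Q)) = max(0.1, 0.1) = 0.1
(Q -> P): min(1, 1 − 0.1 + 0.3) = 1
((Q -> P) -> P): min(1, 1 − 1 + 0.3) = 0.3
(((~(Q -> (P -> Q)) | Q) | ((((Q -> R) & P) -> ~P) -> Q)) | ((Q -> P) -> P)) = max(0.1, 0.3) = 0.3

0.30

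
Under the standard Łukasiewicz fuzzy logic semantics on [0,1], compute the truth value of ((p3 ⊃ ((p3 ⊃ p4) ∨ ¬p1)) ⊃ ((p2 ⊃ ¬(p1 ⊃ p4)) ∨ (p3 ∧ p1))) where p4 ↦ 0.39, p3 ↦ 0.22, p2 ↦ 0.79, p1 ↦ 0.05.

0.21

(p3 ⊃ p4): min(1, 1 − 0.22 + 0.39) = 1
¬p1: Łukasiewicz ¬ gives 1 − 0.05 = 0.95
((p3 ⊃ p4) ∨ ¬p1) = max(1, 0.95) = 1
(p3 ⊃ ((p3 ⊃ p4) ∨ ¬p1)): min(1, 1 − 0.22 + 1) = 1
(p1 ⊃ p4): min(1, 1 − 0.05 + 0.39) = 1
¬(p1 ⊃ p4): Łukasiewicz ¬ gives 1 − 1 = 0
(p2 ⊃ ¬(p1 ⊃ p4)): min(1, 1 − 0.79 + 0) = 0.21
(p3 ∧ p1) = min(0.22, 0.05) = 0.05
((p2 ⊃ ¬(p1 ⊃ p4)) ∨ (p3 ∧ p1)) = max(0.21, 0.05) = 0.21
((p3 ⊃ ((p3 ⊃ p4) ∨ ¬p1)) ⊃ ((p2 ⊃ ¬(p1 ⊃ p4)) ∨ (p3 ∧ p1))): min(1, 1 − 1 + 0.21) = 0.21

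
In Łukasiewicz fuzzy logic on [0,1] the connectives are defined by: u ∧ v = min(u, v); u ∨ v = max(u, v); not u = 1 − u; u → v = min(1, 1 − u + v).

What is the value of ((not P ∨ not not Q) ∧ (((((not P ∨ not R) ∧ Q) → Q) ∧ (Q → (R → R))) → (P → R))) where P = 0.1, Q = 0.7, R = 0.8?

0.90

not P: Łukasiewicz ¬ gives 1 − 0.1 = 0.9
not Q: Łukasiewicz ¬ gives 1 − 0.7 = 0.3
not not Q: Łukasiewicz ¬ gives 1 − 0.3 = 0.7
(not P ∨ not not Q) = max(0.9, 0.7) = 0.9
not P: Łukasiewicz ¬ gives 1 − 0.1 = 0.9
not R: Łukasiewicz ¬ gives 1 − 0.8 = 0.2
(not P ∨ not R) = max(0.9, 0.2) = 0.9
((not P ∨ not R) ∧ Q) = min(0.9, 0.7) = 0.7
(((not P ∨ not R) ∧ Q) → Q): min(1, 1 − 0.7 + 0.7) = 1
(R → R): min(1, 1 − 0.8 + 0.8) = 1
(Q → (R → R)): min(1, 1 − 0.7 + 1) = 1
((((not P ∨ not R) ∧ Q) → Q) ∧ (Q → (R → R))) = min(1, 1) = 1
(P → R): min(1, 1 − 0.1 + 0.8) = 1
(((((not P ∨ not R) ∧ Q) → Q) ∧ (Q → (R → R))) → (P → R)): min(1, 1 − 1 + 1) = 1
((not P ∨ not not Q) ∧ (((((not P ∨ not R) ∧ Q) → Q) ∧ (Q → (R → R))) → (P → R))) = min(0.9, 1) = 0.9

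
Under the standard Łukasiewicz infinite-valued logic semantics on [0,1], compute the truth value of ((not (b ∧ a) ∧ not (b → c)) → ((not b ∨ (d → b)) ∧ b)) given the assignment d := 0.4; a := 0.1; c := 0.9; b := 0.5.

(b ∧ a) = min(0.5, 0.1) = 0.1
not (b ∧ a): Łukasiewicz ¬ gives 1 − 0.1 = 0.9
(b → c): min(1, 1 − 0.5 + 0.9) = 1
not (b → c): Łukasiewicz ¬ gives 1 − 1 = 0
(not (b ∧ a) ∧ not (b → c)) = min(0.9, 0) = 0
not b: Łukasiewicz ¬ gives 1 − 0.5 = 0.5
(d → b): min(1, 1 − 0.4 + 0.5) = 1
(not b ∨ (d → b)) = max(0.5, 1) = 1
((not b ∨ (d → b)) ∧ b) = min(1, 0.5) = 0.5
((not (b ∧ a) ∧ not (b → c)) → ((not b ∨ (d → b)) ∧ b)): min(1, 1 − 0 + 0.5) = 1

1.00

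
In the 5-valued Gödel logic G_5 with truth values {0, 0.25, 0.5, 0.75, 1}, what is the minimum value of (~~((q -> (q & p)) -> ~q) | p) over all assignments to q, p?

0.25

The minimum is attained at q = 0.25, p = 0.25:
  (q & p) = min(0.25, 0.25) = 0.25
  (q -> (q & p)): 0.25 ≤ 0.25, so result = 1
  ~q: Gödel ¬ of 0.25 = 0 (operand ≠ 0)
  ((q -> (q & p)) -> ~q): 1 > 0, so result = 0
  ~((q -> (q & p)) -> ~q): Gödel ¬ of 0 = 1 (operand is 0)
  ~~((q -> (q & p)) -> ~q): Gödel ¬ of 1 = 0 (operand ≠ 0)
  (~~((q -> (q & p)) -> ~q) | p) = max(0, 0.25) = 0.25
Checking all 25 assignments confirms none give a value below 0.25.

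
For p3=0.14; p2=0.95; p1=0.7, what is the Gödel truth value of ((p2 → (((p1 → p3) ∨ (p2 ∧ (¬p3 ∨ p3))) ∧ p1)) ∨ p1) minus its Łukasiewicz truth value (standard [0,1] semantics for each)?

-0.05

Gödel evaluation:
  (p1 → p3): 0.7 > 0.14, so result = 0.14
  ¬p3: Gödel ¬ of 0.14 = 0 (operand ≠ 0)
  (¬p3 ∨ p3) = max(0, 0.14) = 0.14
  (p2 ∧ (¬p3 ∨ p3)) = min(0.95, 0.14) = 0.14
  ((p1 → p3) ∨ (p2 ∧ (¬p3 ∨ p3))) = max(0.14, 0.14) = 0.14
  (((p1 → p3) ∨ (p2 ∧ (¬p3 ∨ p3))) ∧ p1) = min(0.14, 0.7) = 0.14
  (p2 → (((p1 → p3) ∨ (p2 ∧ (¬p3 ∨ p3))) ∧ p1)): 0.95 > 0.14, so result = 0.14
  ((p2 → (((p1 → p3) ∨ (p2 ∧ (¬p3 ∨ p3))) ∧ p1)) ∨ p1) = max(0.14, 0.7) = 0.7
  Gödel value = 0.7
Łukasiewicz evaluation:
  (p1 → p3): min(1, 1 − 0.7 + 0.14) = 0.44
  ¬p3: Łukasiewicz ¬ gives 1 − 0.14 = 0.86
  (¬p3 ∨ p3) = max(0.86, 0.14) = 0.86
  (p2 ∧ (¬p3 ∨ p3)) = min(0.95, 0.86) = 0.86
  ((p1 → p3) ∨ (p2 ∧ (¬p3 ∨ p3))) = max(0.44, 0.86) = 0.86
  (((p1 → p3) ∨ (p2 ∧ (¬p3 ∨ p3))) ∧ p1) = min(0.86, 0.7) = 0.7
  (p2 → (((p1 → p3) ∨ (p2 ∧ (¬p3 ∨ p3))) ∧ p1)): min(1, 1 − 0.95 + 0.7) = 0.75
  ((p2 → (((p1 → p3) ∨ (p2 ∧ (¬p3 ∨ p3))) ∧ p1)) ∨ p1) = max(0.75, 0.7) = 0.75
  Łukasiewicz value = 0.75
Difference: 0.7 − 0.75 = -0.05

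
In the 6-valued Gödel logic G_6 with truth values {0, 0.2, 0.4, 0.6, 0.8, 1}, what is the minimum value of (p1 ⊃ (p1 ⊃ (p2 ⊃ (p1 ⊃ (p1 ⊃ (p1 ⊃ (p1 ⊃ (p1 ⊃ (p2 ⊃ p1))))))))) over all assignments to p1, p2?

Every assignment gives 1. For instance at p1 = 0, p2 = 0:
  (p2 ⊃ p1): 0 ≤ 0, so result = 1
  (p1 ⊃ (p2 ⊃ p1)): 0 ≤ 1, so result = 1
  (p1 ⊃ (p1 ⊃ (p2 ⊃ p1))): 0 ≤ 1, so result = 1
  (p1 ⊃ (p1 ⊃ (p1 ⊃ (p2 ⊃ p1)))): 0 ≤ 1, so result = 1
  (p1 ⊃ (p1 ⊃ (p1 ⊃ (p1 ⊃ (p2 ⊃ p1))))): 0 ≤ 1, so result = 1
  (p1 ⊃ (p1 ⊃ (p1 ⊃ (p1 ⊃ (p1 ⊃ (p2 ⊃ p1)))))): 0 ≤ 1, so result = 1
  (p2 ⊃ (p1 ⊃ (p1 ⊃ (p1 ⊃ (p1 ⊃ (p1 ⊃ (p2 ⊃ p1))))))): 0 ≤ 1, so result = 1
  (p1 ⊃ (p2 ⊃ (p1 ⊃ (p1 ⊃ (p1 ⊃ (p1 ⊃ (p1 ⊃ (p2 ⊃ p1)))))))): 0 ≤ 1, so result = 1
  (p1 ⊃ (p1 ⊃ (p2 ⊃ (p1 ⊃ (p1 ⊃ (p1 ⊃ (p1 ⊃ (p1 ⊃ (p2 ⊃ p1))))))))): 0 ≤ 1, so result = 1
All 36 assignments give value 1 — the formula is a G_6-tautology.

1.00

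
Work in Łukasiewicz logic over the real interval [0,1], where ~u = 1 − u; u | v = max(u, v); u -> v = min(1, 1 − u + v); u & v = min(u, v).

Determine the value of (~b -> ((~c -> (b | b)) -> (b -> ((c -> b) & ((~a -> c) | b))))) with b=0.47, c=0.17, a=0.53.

~b: Łukasiewicz ¬ gives 1 − 0.47 = 0.53
~c: Łukasiewicz ¬ gives 1 − 0.17 = 0.83
(b | b) = max(0.47, 0.47) = 0.47
(~c -> (b | b)): min(1, 1 − 0.83 + 0.47) = 0.64
(c -> b): min(1, 1 − 0.17 + 0.47) = 1
~a: Łukasiewicz ¬ gives 1 − 0.53 = 0.47
(~a -> c): min(1, 1 − 0.47 + 0.17) = 0.7
((~a -> c) | b) = max(0.7, 0.47) = 0.7
((c -> b) & ((~a -> c) | b)) = min(1, 0.7) = 0.7
(b -> ((c -> b) & ((~a -> c) | b))): min(1, 1 − 0.47 + 0.7) = 1
((~c -> (b | b)) -> (b -> ((c -> b) & ((~a -> c) | b)))): min(1, 1 − 0.64 + 1) = 1
(~b -> ((~c -> (b | b)) -> (b -> ((c -> b) & ((~a -> c) | b))))): min(1, 1 − 0.53 + 1) = 1

1.00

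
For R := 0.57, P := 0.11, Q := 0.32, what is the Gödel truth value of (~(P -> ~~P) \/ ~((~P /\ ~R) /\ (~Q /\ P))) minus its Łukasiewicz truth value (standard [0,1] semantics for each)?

Gödel evaluation:
  ~P: Gödel ¬ of 0.11 = 0 (operand ≠ 0)
  ~~P: Gödel ¬ of 0 = 1 (operand is 0)
  (P -> ~~P): 0.11 ≤ 1, so result = 1
  ~(P -> ~~P): Gödel ¬ of 1 = 0 (operand ≠ 0)
  ~P: Gödel ¬ of 0.11 = 0 (operand ≠ 0)
  ~R: Gödel ¬ of 0.57 = 0 (operand ≠ 0)
  (~P /\ ~R) = min(0, 0) = 0
  ~Q: Gödel ¬ of 0.32 = 0 (operand ≠ 0)
  (~Q /\ P) = min(0, 0.11) = 0
  ((~P /\ ~R) /\ (~Q /\ P)) = min(0, 0) = 0
  ~((~P /\ ~R) /\ (~Q /\ P)): Gödel ¬ of 0 = 1 (operand is 0)
  (~(P -> ~~P) \/ ~((~P /\ ~R) /\ (~Q /\ P))) = max(0, 1) = 1
  Gödel value = 1
Łukasiewicz evaluation:
  ~P: Łukasiewicz ¬ gives 1 − 0.11 = 0.89
  ~~P: Łukasiewicz ¬ gives 1 − 0.89 = 0.11
  (P -> ~~P): min(1, 1 − 0.11 + 0.11) = 1
  ~(P -> ~~P): Łukasiewicz ¬ gives 1 − 1 = 0
  ~P: Łukasiewicz ¬ gives 1 − 0.11 = 0.89
  ~R: Łukasiewicz ¬ gives 1 − 0.57 = 0.43
  (~P /\ ~R) = min(0.89, 0.43) = 0.43
  ~Q: Łukasiewicz ¬ gives 1 − 0.32 = 0.68
  (~Q /\ P) = min(0.68, 0.11) = 0.11
  ((~P /\ ~R) /\ (~Q /\ P)) = min(0.43, 0.11) = 0.11
  ~((~P /\ ~R) /\ (~Q /\ P)): Łukasiewicz ¬ gives 1 − 0.11 = 0.89
  (~(P -> ~~P) \/ ~((~P /\ ~R) /\ (~Q /\ P))) = max(0, 0.89) = 0.89
  Łukasiewicz value = 0.89
Difference: 1 − 0.89 = 0.11

0.11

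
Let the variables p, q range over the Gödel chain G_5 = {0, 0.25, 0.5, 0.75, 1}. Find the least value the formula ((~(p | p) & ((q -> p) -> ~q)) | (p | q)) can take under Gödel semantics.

0.25

The minimum is attained at p = 0.25, q = 0:
  (p | p) = max(0.25, 0.25) = 0.25
  ~(p | p): Gödel ¬ of 0.25 = 0 (operand ≠ 0)
  (q -> p): 0 ≤ 0.25, so result = 1
  ~q: Gödel ¬ of 0 = 1 (operand is 0)
  ((q -> p) -> ~q): 1 ≤ 1, so result = 1
  (~(p | p) & ((q -> p) -> ~q)) = min(0, 1) = 0
  (p | q) = max(0.25, 0) = 0.25
  ((~(p | p) & ((q -> p) -> ~q)) | (p | q)) = max(0, 0.25) = 0.25
Checking all 25 assignments confirms none give a value below 0.25.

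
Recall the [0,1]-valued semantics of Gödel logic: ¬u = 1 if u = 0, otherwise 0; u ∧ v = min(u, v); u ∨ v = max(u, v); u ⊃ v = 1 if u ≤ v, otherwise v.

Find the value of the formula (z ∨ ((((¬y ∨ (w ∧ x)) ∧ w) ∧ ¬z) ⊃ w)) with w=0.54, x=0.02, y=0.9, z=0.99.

¬y: Gödel ¬ of 0.9 = 0 (operand ≠ 0)
(w ∧ x) = min(0.54, 0.02) = 0.02
(¬y ∨ (w ∧ x)) = max(0, 0.02) = 0.02
((¬y ∨ (w ∧ x)) ∧ w) = min(0.02, 0.54) = 0.02
¬z: Gödel ¬ of 0.99 = 0 (operand ≠ 0)
(((¬y ∨ (w ∧ x)) ∧ w) ∧ ¬z) = min(0.02, 0) = 0
((((¬y ∨ (w ∧ x)) ∧ w) ∧ ¬z) ⊃ w): 0 ≤ 0.54, so result = 1
(z ∨ ((((¬y ∨ (w ∧ x)) ∧ w) ∧ ¬z) ⊃ w)) = max(0.99, 1) = 1

1.00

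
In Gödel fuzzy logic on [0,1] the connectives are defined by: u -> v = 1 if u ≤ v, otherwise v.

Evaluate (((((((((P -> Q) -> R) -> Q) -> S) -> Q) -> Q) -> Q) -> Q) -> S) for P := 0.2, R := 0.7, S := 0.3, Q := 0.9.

(P -> Q): 0.2 ≤ 0.9, so result = 1
((P -> Q) -> R): 1 > 0.7, so result = 0.7
(((P -> Q) -> R) -> Q): 0.7 ≤ 0.9, so result = 1
((((P -> Q) -> R) -> Q) -> S): 1 > 0.3, so result = 0.3
(((((P -> Q) -> R) -> Q) -> S) -> Q): 0.3 ≤ 0.9, so result = 1
((((((P -> Q) -> R) -> Q) -> S) -> Q) -> Q): 1 > 0.9, so result = 0.9
(((((((P -> Q) -> R) -> Q) -> S) -> Q) -> Q) -> Q): 0.9 ≤ 0.9, so result = 1
((((((((P -> Q) -> R) -> Q) -> S) -> Q) -> Q) -> Q) -> Q): 1 > 0.9, so result = 0.9
(((((((((P -> Q) -> R) -> Q) -> S) -> Q) -> Q) -> Q) -> Q) -> S): 0.9 > 0.3, so result = 0.3

0.30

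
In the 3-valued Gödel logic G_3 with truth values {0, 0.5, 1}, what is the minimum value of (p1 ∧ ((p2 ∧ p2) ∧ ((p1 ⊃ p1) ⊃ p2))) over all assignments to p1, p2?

The minimum is attained at p1 = 0, p2 = 0:
  (p2 ∧ p2) = min(0, 0) = 0
  (p1 ⊃ p1): 0 ≤ 0, so result = 1
  ((p1 ⊃ p1) ⊃ p2): 1 > 0, so result = 0
  ((p2 ∧ p2) ∧ ((p1 ⊃ p1) ⊃ p2)) = min(0, 0) = 0
  (p1 ∧ ((p2 ∧ p2) ∧ ((p1 ⊃ p1) ⊃ p2))) = min(0, 0) = 0
Checking all 9 assignments confirms none give a value below 0.00.

0.00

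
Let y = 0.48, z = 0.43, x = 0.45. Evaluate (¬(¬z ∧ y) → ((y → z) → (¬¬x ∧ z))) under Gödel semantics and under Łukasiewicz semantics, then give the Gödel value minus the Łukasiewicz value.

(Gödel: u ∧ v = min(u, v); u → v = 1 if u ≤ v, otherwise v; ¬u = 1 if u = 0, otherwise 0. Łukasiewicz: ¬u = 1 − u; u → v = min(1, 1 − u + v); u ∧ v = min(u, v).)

0.04

Gödel evaluation:
  ¬z: Gödel ¬ of 0.43 = 0 (operand ≠ 0)
  (¬z ∧ y) = min(0, 0.48) = 0
  ¬(¬z ∧ y): Gödel ¬ of 0 = 1 (operand is 0)
  (y → z): 0.48 > 0.43, so result = 0.43
  ¬x: Gödel ¬ of 0.45 = 0 (operand ≠ 0)
  ¬¬x: Gödel ¬ of 0 = 1 (operand is 0)
  (¬¬x ∧ z) = min(1, 0.43) = 0.43
  ((y → z) → (¬¬x ∧ z)): 0.43 ≤ 0.43, so result = 1
  (¬(¬z ∧ y) → ((y → z) → (¬¬x ∧ z))): 1 ≤ 1, so result = 1
  Gödel value = 1
Łukasiewicz evaluation:
  ¬z: Łukasiewicz ¬ gives 1 − 0.43 = 0.57
  (¬z ∧ y) = min(0.57, 0.48) = 0.48
  ¬(¬z ∧ y): Łukasiewicz ¬ gives 1 − 0.48 = 0.52
  (y → z): min(1, 1 − 0.48 + 0.43) = 0.95
  ¬x: Łukasiewicz ¬ gives 1 − 0.45 = 0.55
  ¬¬x: Łukasiewicz ¬ gives 1 − 0.55 = 0.45
  (¬¬x ∧ z) = min(0.45, 0.43) = 0.43
  ((y → z) → (¬¬x ∧ z)): min(1, 1 − 0.95 + 0.43) = 0.48
  (¬(¬z ∧ y) → ((y → z) → (¬¬x ∧ z))): min(1, 1 − 0.52 + 0.48) = 0.96
  Łukasiewicz value = 0.96
Difference: 1 − 0.96 = 0.04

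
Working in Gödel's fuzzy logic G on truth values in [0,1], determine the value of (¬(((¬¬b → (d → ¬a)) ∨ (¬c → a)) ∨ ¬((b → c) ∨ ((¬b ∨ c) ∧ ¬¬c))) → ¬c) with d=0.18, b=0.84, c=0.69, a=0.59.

1.00

¬b: Gödel ¬ of 0.84 = 0 (operand ≠ 0)
¬¬b: Gödel ¬ of 0 = 1 (operand is 0)
¬a: Gödel ¬ of 0.59 = 0 (operand ≠ 0)
(d → ¬a): 0.18 > 0, so result = 0
(¬¬b → (d → ¬a)): 1 > 0, so result = 0
¬c: Gödel ¬ of 0.69 = 0 (operand ≠ 0)
(¬c → a): 0 ≤ 0.59, so result = 1
((¬¬b → (d → ¬a)) ∨ (¬c → a)) = max(0, 1) = 1
(b → c): 0.84 > 0.69, so result = 0.69
¬b: Gödel ¬ of 0.84 = 0 (operand ≠ 0)
(¬b ∨ c) = max(0, 0.69) = 0.69
¬c: Gödel ¬ of 0.69 = 0 (operand ≠ 0)
¬¬c: Gödel ¬ of 0 = 1 (operand is 0)
((¬b ∨ c) ∧ ¬¬c) = min(0.69, 1) = 0.69
((b → c) ∨ ((¬b ∨ c) ∧ ¬¬c)) = max(0.69, 0.69) = 0.69
¬((b → c) ∨ ((¬b ∨ c) ∧ ¬¬c)): Gödel ¬ of 0.69 = 0 (operand ≠ 0)
(((¬¬b → (d → ¬a)) ∨ (¬c → a)) ∨ ¬((b → c) ∨ ((¬b ∨ c) ∧ ¬¬c))) = max(1, 0) = 1
¬(((¬¬b → (d → ¬a)) ∨ (¬c → a)) ∨ ¬((b → c) ∨ ((¬b ∨ c) ∧ ¬¬c))): Gödel ¬ of 1 = 0 (operand ≠ 0)
¬c: Gödel ¬ of 0.69 = 0 (operand ≠ 0)
(¬(((¬¬b → (d → ¬a)) ∨ (¬c → a)) ∨ ¬((b → c) ∨ ((¬b ∨ c) ∧ ¬¬c))) → ¬c): 0 ≤ 0, so result = 1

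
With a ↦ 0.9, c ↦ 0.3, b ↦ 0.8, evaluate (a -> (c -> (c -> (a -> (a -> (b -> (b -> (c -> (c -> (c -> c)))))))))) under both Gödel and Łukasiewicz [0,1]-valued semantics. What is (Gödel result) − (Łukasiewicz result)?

Gödel evaluation:
  (c -> c): 0.3 ≤ 0.3, so result = 1
  (c -> (c -> c)): 0.3 ≤ 1, so result = 1
  (c -> (c -> (c -> c))): 0.3 ≤ 1, so result = 1
  (b -> (c -> (c -> (c -> c)))): 0.8 ≤ 1, so result = 1
  (b -> (b -> (c -> (c -> (c -> c))))): 0.8 ≤ 1, so result = 1
  (a -> (b -> (b -> (c -> (c -> (c -> c)))))): 0.9 ≤ 1, so result = 1
  (a -> (a -> (b -> (b -> (c -> (c -> (c -> c))))))): 0.9 ≤ 1, so result = 1
  (c -> (a -> (a -> (b -> (b -> (c -> (c -> (c -> c)))))))): 0.3 ≤ 1, so result = 1
  (c -> (c -> (a -> (a -> (b -> (b -> (c -> (c -> (c -> c))))))))): 0.3 ≤ 1, so result = 1
  (a -> (c -> (c -> (a -> (a -> (b -> (b -> (c -> (c -> (c -> c)))))))))): 0.9 ≤ 1, so result = 1
  Gödel value = 1
Łukasiewicz evaluation:
  (c -> c): min(1, 1 − 0.3 + 0.3) = 1
  (c -> (c -> c)): min(1, 1 − 0.3 + 1) = 1
  (c -> (c -> (c -> c))): min(1, 1 − 0.3 + 1) = 1
  (b -> (c -> (c -> (c -> c)))): min(1, 1 − 0.8 + 1) = 1
  (b -> (b -> (c -> (c -> (c -> c))))): min(1, 1 − 0.8 + 1) = 1
  (a -> (b -> (b -> (c -> (c -> (c -> c)))))): min(1, 1 − 0.9 + 1) = 1
  (a -> (a -> (b -> (b -> (c -> (c -> (c -> c))))))): min(1, 1 − 0.9 + 1) = 1
  (c -> (a -> (a -> (b -> (b -> (c -> (c -> (c -> c)))))))): min(1, 1 − 0.3 + 1) = 1
  (c -> (c -> (a -> (a -> (b -> (b -> (c -> (c -> (c -> c))))))))): min(1, 1 − 0.3 + 1) = 1
  (a -> (c -> (c -> (a -> (a -> (b -> (b -> (c -> (c -> (c -> c)))))))))): min(1, 1 − 0.9 + 1) = 1
  Łukasiewicz value = 1
Difference: 1 − 1 = 0.00

0.00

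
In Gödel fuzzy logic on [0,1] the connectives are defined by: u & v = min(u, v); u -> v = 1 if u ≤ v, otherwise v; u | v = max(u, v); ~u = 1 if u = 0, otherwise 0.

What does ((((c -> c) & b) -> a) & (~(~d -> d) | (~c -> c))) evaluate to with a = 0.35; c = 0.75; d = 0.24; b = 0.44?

(c -> c): 0.75 ≤ 0.75, so result = 1
((c -> c) & b) = min(1, 0.44) = 0.44
(((c -> c) & b) -> a): 0.44 > 0.35, so result = 0.35
~d: Gödel ¬ of 0.24 = 0 (operand ≠ 0)
(~d -> d): 0 ≤ 0.24, so result = 1
~(~d -> d): Gödel ¬ of 1 = 0 (operand ≠ 0)
~c: Gödel ¬ of 0.75 = 0 (operand ≠ 0)
(~c -> c): 0 ≤ 0.75, so result = 1
(~(~d -> d) | (~c -> c)) = max(0, 1) = 1
((((c -> c) & b) -> a) & (~(~d -> d) | (~c -> c))) = min(0.35, 1) = 0.35

0.35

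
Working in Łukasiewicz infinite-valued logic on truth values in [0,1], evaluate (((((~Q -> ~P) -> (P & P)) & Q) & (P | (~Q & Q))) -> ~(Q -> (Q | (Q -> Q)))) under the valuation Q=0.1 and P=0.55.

0.90

~Q: Łukasiewicz ¬ gives 1 − 0.1 = 0.9
~P: Łukasiewicz ¬ gives 1 − 0.55 = 0.45
(~Q -> ~P): min(1, 1 − 0.9 + 0.45) = 0.55
(P & P) = min(0.55, 0.55) = 0.55
((~Q -> ~P) -> (P & P)): min(1, 1 − 0.55 + 0.55) = 1
(((~Q -> ~P) -> (P & P)) & Q) = min(1, 0.1) = 0.1
~Q: Łukasiewicz ¬ gives 1 − 0.1 = 0.9
(~Q & Q) = min(0.9, 0.1) = 0.1
(P | (~Q & Q)) = max(0.55, 0.1) = 0.55
((((~Q -> ~P) -> (P & P)) & Q) & (P | (~Q & Q))) = min(0.1, 0.55) = 0.1
(Q -> Q): min(1, 1 − 0.1 + 0.1) = 1
(Q | (Q -> Q)) = max(0.1, 1) = 1
(Q -> (Q | (Q -> Q))): min(1, 1 − 0.1 + 1) = 1
~(Q -> (Q | (Q -> Q))): Łukasiewicz ¬ gives 1 − 1 = 0
(((((~Q -> ~P) -> (P & P)) & Q) & (P | (~Q & Q))) -> ~(Q -> (Q | (Q -> Q)))): min(1, 1 − 0.1 + 0) = 0.9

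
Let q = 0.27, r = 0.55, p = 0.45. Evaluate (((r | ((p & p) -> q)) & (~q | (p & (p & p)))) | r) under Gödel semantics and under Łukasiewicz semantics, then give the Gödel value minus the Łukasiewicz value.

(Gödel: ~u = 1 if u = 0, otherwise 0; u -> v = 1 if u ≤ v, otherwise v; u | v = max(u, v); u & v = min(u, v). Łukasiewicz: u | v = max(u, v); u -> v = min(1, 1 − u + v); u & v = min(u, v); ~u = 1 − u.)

Gödel evaluation:
  (p & p) = min(0.45, 0.45) = 0.45
  ((p & p) -> q): 0.45 > 0.27, so result = 0.27
  (r | ((p & p) -> q)) = max(0.55, 0.27) = 0.55
  ~q: Gödel ¬ of 0.27 = 0 (operand ≠ 0)
  (p & p) = min(0.45, 0.45) = 0.45
  (p & (p & p)) = min(0.45, 0.45) = 0.45
  (~q | (p & (p & p))) = max(0, 0.45) = 0.45
  ((r | ((p & p) -> q)) & (~q | (p & (p & p)))) = min(0.55, 0.45) = 0.45
  (((r | ((p & p) -> q)) & (~q | (p & (p & p)))) | r) = max(0.45, 0.55) = 0.55
  Gödel value = 0.55
Łukasiewicz evaluation:
  (p & p) = min(0.45, 0.45) = 0.45
  ((p & p) -> q): min(1, 1 − 0.45 + 0.27) = 0.82
  (r | ((p & p) -> q)) = max(0.55, 0.82) = 0.82
  ~q: Łukasiewicz ¬ gives 1 − 0.27 = 0.73
  (p & p) = min(0.45, 0.45) = 0.45
  (p & (p & p)) = min(0.45, 0.45) = 0.45
  (~q | (p & (p & p))) = max(0.73, 0.45) = 0.73
  ((r | ((p & p) -> q)) & (~q | (p & (p & p)))) = min(0.82, 0.73) = 0.73
  (((r | ((p & p) -> q)) & (~q | (p & (p & p)))) | r) = max(0.73, 0.55) = 0.73
  Łukasiewicz value = 0.73
Difference: 0.55 − 0.73 = -0.18

-0.18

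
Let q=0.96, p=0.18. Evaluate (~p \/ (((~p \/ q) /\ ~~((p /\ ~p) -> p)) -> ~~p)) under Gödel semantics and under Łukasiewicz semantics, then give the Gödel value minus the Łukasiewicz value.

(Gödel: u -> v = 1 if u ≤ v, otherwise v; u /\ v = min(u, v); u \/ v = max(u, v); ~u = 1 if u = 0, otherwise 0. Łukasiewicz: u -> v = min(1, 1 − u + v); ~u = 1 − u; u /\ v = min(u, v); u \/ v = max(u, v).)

Gödel evaluation:
  ~p: Gödel ¬ of 0.18 = 0 (operand ≠ 0)
  ~p: Gödel ¬ of 0.18 = 0 (operand ≠ 0)
  (~p \/ q) = max(0, 0.96) = 0.96
  ~p: Gödel ¬ of 0.18 = 0 (operand ≠ 0)
  (p /\ ~p) = min(0.18, 0) = 0
  ((p /\ ~p) -> p): 0 ≤ 0.18, so result = 1
  ~((p /\ ~p) -> p): Gödel ¬ of 1 = 0 (operand ≠ 0)
  ~~((p /\ ~p) -> p): Gödel ¬ of 0 = 1 (operand is 0)
  ((~p \/ q) /\ ~~((p /\ ~p) -> p)) = min(0.96, 1) = 0.96
  ~p: Gödel ¬ of 0.18 = 0 (operand ≠ 0)
  ~~p: Gödel ¬ of 0 = 1 (operand is 0)
  (((~p \/ q) /\ ~~((p /\ ~p) -> p)) -> ~~p): 0.96 ≤ 1, so result = 1
  (~p \/ (((~p \/ q) /\ ~~((p /\ ~p) -> p)) -> ~~p)) = max(0, 1) = 1
  Gödel value = 1
Łukasiewicz evaluation:
  ~p: Łukasiewicz ¬ gives 1 − 0.18 = 0.82
  ~p: Łukasiewicz ¬ gives 1 − 0.18 = 0.82
  (~p \/ q) = max(0.82, 0.96) = 0.96
  ~p: Łukasiewicz ¬ gives 1 − 0.18 = 0.82
  (p /\ ~p) = min(0.18, 0.82) = 0.18
  ((p /\ ~p) -> p): min(1, 1 − 0.18 + 0.18) = 1
  ~((p /\ ~p) -> p): Łukasiewicz ¬ gives 1 − 1 = 0
  ~~((p /\ ~p) -> p): Łukasiewicz ¬ gives 1 − 0 = 1
  ((~p \/ q) /\ ~~((p /\ ~p) -> p)) = min(0.96, 1) = 0.96
  ~p: Łukasiewicz ¬ gives 1 − 0.18 = 0.82
  ~~p: Łukasiewicz ¬ gives 1 − 0.82 = 0.18
  (((~p \/ q) /\ ~~((p /\ ~p) -> p)) -> ~~p): min(1, 1 − 0.96 + 0.18) = 0.22
  (~p \/ (((~p \/ q) /\ ~~((p /\ ~p) -> p)) -> ~~p)) = max(0.82, 0.22) = 0.82
  Łukasiewicz value = 0.82
Difference: 1 − 0.82 = 0.18

0.18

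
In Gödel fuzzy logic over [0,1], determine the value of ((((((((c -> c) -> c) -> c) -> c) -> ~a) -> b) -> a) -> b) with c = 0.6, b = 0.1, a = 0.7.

0.10

(c -> c): 0.6 ≤ 0.6, so result = 1
((c -> c) -> c): 1 > 0.6, so result = 0.6
(((c -> c) -> c) -> c): 0.6 ≤ 0.6, so result = 1
((((c -> c) -> c) -> c) -> c): 1 > 0.6, so result = 0.6
~a: Gödel ¬ of 0.7 = 0 (operand ≠ 0)
(((((c -> c) -> c) -> c) -> c) -> ~a): 0.6 > 0, so result = 0
((((((c -> c) -> c) -> c) -> c) -> ~a) -> b): 0 ≤ 0.1, so result = 1
(((((((c -> c) -> c) -> c) -> c) -> ~a) -> b) -> a): 1 > 0.7, so result = 0.7
((((((((c -> c) -> c) -> c) -> c) -> ~a) -> b) -> a) -> b): 0.7 > 0.1, so result = 0.1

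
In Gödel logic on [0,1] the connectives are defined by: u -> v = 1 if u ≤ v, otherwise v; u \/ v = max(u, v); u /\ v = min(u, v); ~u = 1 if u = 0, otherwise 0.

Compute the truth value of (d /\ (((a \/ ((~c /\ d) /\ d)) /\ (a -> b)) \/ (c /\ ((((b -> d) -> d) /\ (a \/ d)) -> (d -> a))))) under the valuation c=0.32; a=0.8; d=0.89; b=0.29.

0.32

~c: Gödel ¬ of 0.32 = 0 (operand ≠ 0)
(~c /\ d) = min(0, 0.89) = 0
((~c /\ d) /\ d) = min(0, 0.89) = 0
(a \/ ((~c /\ d) /\ d)) = max(0.8, 0) = 0.8
(a -> b): 0.8 > 0.29, so result = 0.29
((a \/ ((~c /\ d) /\ d)) /\ (a -> b)) = min(0.8, 0.29) = 0.29
(b -> d): 0.29 ≤ 0.89, so result = 1
((b -> d) -> d): 1 > 0.89, so result = 0.89
(a \/ d) = max(0.8, 0.89) = 0.89
(((b -> d) -> d) /\ (a \/ d)) = min(0.89, 0.89) = 0.89
(d -> a): 0.89 > 0.8, so result = 0.8
((((b -> d) -> d) /\ (a \/ d)) -> (d -> a)): 0.89 > 0.8, so result = 0.8
(c /\ ((((b -> d) -> d) /\ (a \/ d)) -> (d -> a))) = min(0.32, 0.8) = 0.32
(((a \/ ((~c /\ d) /\ d)) /\ (a -> b)) \/ (c /\ ((((b -> d) -> d) /\ (a \/ d)) -> (d -> a)))) = max(0.29, 0.32) = 0.32
(d /\ (((a \/ ((~c /\ d) /\ d)) /\ (a -> b)) \/ (c /\ ((((b -> d) -> d) /\ (a \/ d)) -> (d -> a))))) = min(0.89, 0.32) = 0.32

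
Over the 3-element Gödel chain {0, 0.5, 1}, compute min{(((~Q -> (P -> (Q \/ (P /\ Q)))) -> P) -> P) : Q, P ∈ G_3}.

The minimum is attained at Q = 0, P = 0.5:
  ~Q: Gödel ¬ of 0 = 1 (operand is 0)
  (P /\ Q) = min(0.5, 0) = 0
  (Q \/ (P /\ Q)) = max(0, 0) = 0
  (P -> (Q \/ (P /\ Q))): 0.5 > 0, so result = 0
  (~Q -> (P -> (Q \/ (P /\ Q)))): 1 > 0, so result = 0
  ((~Q -> (P -> (Q \/ (P /\ Q)))) -> P): 0 ≤ 0.5, so result = 1
  (((~Q -> (P -> (Q \/ (P /\ Q)))) -> P) -> P): 1 > 0.5, so result = 0.5
Checking all 9 assignments confirms none give a value below 0.50.

0.50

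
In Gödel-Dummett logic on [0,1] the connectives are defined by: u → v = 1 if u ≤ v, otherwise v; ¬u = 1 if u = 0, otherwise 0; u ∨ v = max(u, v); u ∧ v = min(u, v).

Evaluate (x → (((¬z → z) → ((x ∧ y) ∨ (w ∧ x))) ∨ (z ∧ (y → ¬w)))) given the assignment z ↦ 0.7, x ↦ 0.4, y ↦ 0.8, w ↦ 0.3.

¬z: Gödel ¬ of 0.7 = 0 (operand ≠ 0)
(¬z → z): 0 ≤ 0.7, so result = 1
(x ∧ y) = min(0.4, 0.8) = 0.4
(w ∧ x) = min(0.3, 0.4) = 0.3
((x ∧ y) ∨ (w ∧ x)) = max(0.4, 0.3) = 0.4
((¬z → z) → ((x ∧ y) ∨ (w ∧ x))): 1 > 0.4, so result = 0.4
¬w: Gödel ¬ of 0.3 = 0 (operand ≠ 0)
(y → ¬w): 0.8 > 0, so result = 0
(z ∧ (y → ¬w)) = min(0.7, 0) = 0
(((¬z → z) → ((x ∧ y) ∨ (w ∧ x))) ∨ (z ∧ (y → ¬w))) = max(0.4, 0) = 0.4
(x → (((¬z → z) → ((x ∧ y) ∨ (w ∧ x))) ∨ (z ∧ (y → ¬w)))): 0.4 ≤ 0.4, so result = 1

1.00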